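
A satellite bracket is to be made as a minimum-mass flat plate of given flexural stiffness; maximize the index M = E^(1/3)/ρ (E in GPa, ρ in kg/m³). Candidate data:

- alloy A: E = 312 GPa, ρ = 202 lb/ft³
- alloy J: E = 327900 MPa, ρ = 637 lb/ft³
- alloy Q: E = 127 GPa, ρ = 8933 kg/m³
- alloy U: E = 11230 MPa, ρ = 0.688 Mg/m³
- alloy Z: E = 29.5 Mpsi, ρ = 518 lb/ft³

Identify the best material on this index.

alloy U

After converting to SI:
  alloy A: E = 312.0 GPa, ρ = 3236 kg/m³
  alloy J: E = 327.9 GPa, ρ = 10200 kg/m³
  alloy Q: E = 127.0 GPa, ρ = 8933 kg/m³
  alloy U: E = 11.23 GPa, ρ = 688.0 kg/m³
  alloy Z: E = 203.4 GPa, ρ = 8298 kg/m³
  alloy U: M = 3.25×10⁻³
  alloy A: M = 2.10×10⁻³
  alloy Z: M = 0.709×10⁻³
  alloy J: M = 0.676×10⁻³
  alloy Q: M = 0.563×10⁻³
Alloy U has the largest M.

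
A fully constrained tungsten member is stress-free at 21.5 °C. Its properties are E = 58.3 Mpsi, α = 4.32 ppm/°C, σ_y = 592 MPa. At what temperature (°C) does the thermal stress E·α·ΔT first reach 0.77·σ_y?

E = 58.3 Mpsi = 402.0 GPa.
E·α·ΔT = 455.8 MPa ⇒ ΔT = 455.8 / (402.0×10³ × 4.32×10⁻⁶) = 262.5 K.
T = 21.5 + 262.5 = 284.0 °C.

284 °C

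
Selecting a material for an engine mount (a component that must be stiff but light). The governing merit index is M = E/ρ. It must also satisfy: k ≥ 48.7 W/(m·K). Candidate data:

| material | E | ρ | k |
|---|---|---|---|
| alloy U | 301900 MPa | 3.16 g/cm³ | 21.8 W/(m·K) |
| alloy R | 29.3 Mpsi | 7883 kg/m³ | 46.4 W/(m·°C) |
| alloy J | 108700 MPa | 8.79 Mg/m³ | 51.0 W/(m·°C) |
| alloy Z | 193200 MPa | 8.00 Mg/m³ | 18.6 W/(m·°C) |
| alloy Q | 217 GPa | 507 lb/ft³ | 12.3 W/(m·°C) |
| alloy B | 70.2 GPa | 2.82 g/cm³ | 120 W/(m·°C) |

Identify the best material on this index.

alloy B

Screen on constraints: k ≥ 48.7 W/(m·K). Survivors: alloy J, alloy B.
After converting to SI:
  alloy J: E = 108.7 GPa, ρ = 8790 kg/m³
  alloy B: E = 70.20 GPa, ρ = 2820 kg/m³
  alloy B: M = 24.9 MN·m/kg
  alloy J: M = 12.4 MN·m/kg
Highest index: alloy B.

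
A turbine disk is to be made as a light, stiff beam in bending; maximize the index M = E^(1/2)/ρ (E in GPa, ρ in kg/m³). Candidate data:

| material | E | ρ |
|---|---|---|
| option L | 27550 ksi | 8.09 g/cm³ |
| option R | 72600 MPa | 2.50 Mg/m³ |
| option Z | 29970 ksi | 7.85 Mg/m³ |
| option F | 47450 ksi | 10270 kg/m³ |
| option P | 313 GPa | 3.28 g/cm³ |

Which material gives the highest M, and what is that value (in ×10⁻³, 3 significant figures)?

Normalizing units and computing the index:
  option L: E = 190.0 GPa, ρ = 8090 kg/m³
  option R: E = 72.60 GPa, ρ = 2500 kg/m³
  option Z: E = 206.6 GPa, ρ = 7850 kg/m³
  option F: E = 327.2 GPa, ρ = 10270 kg/m³
  option P: E = 313.0 GPa, ρ = 3280 kg/m³
  option P: M = 5.39×10⁻³
  option R: M = 3.41×10⁻³
  option Z: M = 1.83×10⁻³
  option F: M = 1.76×10⁻³
  option L: M = 1.70×10⁻³
Highest index: option P.

option P, M = 5.39×10⁻³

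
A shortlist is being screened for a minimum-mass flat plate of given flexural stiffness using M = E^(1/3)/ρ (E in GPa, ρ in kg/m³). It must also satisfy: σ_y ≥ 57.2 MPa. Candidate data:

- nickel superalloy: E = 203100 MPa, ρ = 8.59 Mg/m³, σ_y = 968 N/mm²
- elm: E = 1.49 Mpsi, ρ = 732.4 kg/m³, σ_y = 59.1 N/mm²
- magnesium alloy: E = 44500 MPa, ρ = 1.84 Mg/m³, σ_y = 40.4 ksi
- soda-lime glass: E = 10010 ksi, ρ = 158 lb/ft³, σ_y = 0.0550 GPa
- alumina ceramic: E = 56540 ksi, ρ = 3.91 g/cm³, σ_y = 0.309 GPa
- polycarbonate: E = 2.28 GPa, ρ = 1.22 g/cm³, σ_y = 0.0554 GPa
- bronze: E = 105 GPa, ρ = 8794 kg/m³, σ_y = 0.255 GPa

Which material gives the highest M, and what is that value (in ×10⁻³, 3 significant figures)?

elm, M = 2.97×10⁻³

Screen on constraints: σ_y ≥ 57.2 MPa. Survivors: nickel superalloy, elm, magnesium alloy, alumina ceramic, bronze.
After converting to SI:
  nickel superalloy: E = 203.1 GPa, ρ = 8590 kg/m³
  elm: E = 10.27 GPa, ρ = 732.4 kg/m³
  magnesium alloy: E = 44.50 GPa, ρ = 1840 kg/m³
  alumina ceramic: E = 389.8 GPa, ρ = 3910 kg/m³
  bronze: E = 105.0 GPa, ρ = 8794 kg/m³
  elm: M = 2.97×10⁻³
  magnesium alloy: M = 1.93×10⁻³
  alumina ceramic: M = 1.87×10⁻³
  nickel superalloy: M = 0.684×10⁻³
  bronze: M = 0.536×10⁻³
Elm ranks first.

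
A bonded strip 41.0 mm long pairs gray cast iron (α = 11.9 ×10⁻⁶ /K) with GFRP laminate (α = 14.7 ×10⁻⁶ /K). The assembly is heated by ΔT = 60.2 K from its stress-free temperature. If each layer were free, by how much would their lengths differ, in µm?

Δα = |11.9 − 14.7|×10⁻⁶/K = 2.80×10⁻⁶/K.
ΔL_mismatch = Δα·L·ΔT = 2.80×10⁻⁶ × 41.0 mm × 60.2 K = 6.91 µm.

6.91 µm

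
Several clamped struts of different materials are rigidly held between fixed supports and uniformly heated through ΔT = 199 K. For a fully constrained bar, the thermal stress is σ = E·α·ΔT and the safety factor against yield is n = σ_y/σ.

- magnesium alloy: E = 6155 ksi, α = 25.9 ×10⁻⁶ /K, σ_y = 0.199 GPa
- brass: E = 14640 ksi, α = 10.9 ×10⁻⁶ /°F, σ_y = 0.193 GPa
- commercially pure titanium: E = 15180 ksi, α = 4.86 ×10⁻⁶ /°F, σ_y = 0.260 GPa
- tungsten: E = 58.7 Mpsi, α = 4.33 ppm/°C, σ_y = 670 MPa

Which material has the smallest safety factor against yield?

With everything in SI (GPa, ×10⁻⁶/K, MPa):
  magnesium alloy: E = 42.44, α = 25.9, σ_y = 199.0 → σ = 219 MPa, n = 0.910
  brass: E = 100.9, α = 19.6, σ_y = 193.0 → σ = 394 MPa, n = 0.490
  commercially pure titanium: E = 104.7, α = 8.75, σ_y = 260.0 → σ = 182 MPa, n = 1.43
  tungsten: E = 404.7, α = 4.33, σ_y = 670.0 → σ = 349 MPa, n = 1.92
The minimum is brass at n = 0.490.

brass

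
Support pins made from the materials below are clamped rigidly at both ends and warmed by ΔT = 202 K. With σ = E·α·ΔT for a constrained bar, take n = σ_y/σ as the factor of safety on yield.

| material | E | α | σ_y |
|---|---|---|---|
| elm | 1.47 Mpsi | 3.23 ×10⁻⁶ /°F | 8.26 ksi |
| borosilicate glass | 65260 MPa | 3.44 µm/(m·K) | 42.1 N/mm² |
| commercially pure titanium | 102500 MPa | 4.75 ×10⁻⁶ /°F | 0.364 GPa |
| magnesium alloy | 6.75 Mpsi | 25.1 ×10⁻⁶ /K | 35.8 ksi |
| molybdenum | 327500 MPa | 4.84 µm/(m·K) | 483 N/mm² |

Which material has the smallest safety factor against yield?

borosilicate glass

Converting E to GPa, α to ×10⁻⁶/K, σ_y to MPa, then σ and n for each:
  elm: E = 10.14, α = 5.81, σ_y = 56.95 → σ = 11.9 MPa, n = 4.78
  borosilicate glass: E = 65.26, α = 3.44, σ_y = 42.10 → σ = 45.3 MPa, n = 0.928
  commercially pure titanium: E = 102.5, α = 8.55, σ_y = 364.0 → σ = 177 MPa, n = 2.06
  magnesium alloy: E = 46.54, α = 25.1, σ_y = 246.8 → σ = 236 MPa, n = 1.05
  molybdenum: E = 327.5, α = 4.84, σ_y = 483.0 → σ = 320 MPa, n = 1.51
The minimum is borosilicate glass at n = 0.928.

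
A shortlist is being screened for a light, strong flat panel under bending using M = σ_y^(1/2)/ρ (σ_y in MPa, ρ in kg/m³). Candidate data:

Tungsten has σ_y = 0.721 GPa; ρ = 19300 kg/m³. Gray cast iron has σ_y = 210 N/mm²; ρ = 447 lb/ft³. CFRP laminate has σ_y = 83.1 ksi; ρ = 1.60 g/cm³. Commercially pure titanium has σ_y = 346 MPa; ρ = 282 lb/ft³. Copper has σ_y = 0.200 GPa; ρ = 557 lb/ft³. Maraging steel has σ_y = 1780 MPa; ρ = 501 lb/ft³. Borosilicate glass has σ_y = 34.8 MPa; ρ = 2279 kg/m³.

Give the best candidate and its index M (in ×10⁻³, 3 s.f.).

After converting to SI:
  tungsten: σ_y = 721.0 MPa, ρ = 19300 kg/m³
  gray cast iron: σ_y = 210.0 MPa, ρ = 7160 kg/m³
  CFRP laminate: σ_y = 573.0 MPa, ρ = 1600 kg/m³
  commercially pure titanium: σ_y = 346.0 MPa, ρ = 4517 kg/m³
  copper: σ_y = 200.0 MPa, ρ = 8922 kg/m³
  maraging steel: σ_y = 1780 MPa, ρ = 8025 kg/m³
  borosilicate glass: σ_y = 34.80 MPa, ρ = 2279 kg/m³
  CFRP laminate: M = 15.0×10⁻³
  maraging steel: M = 5.26×10⁻³
  commercially pure titanium: M = 4.12×10⁻³
  borosilicate glass: M = 2.59×10⁻³
  gray cast iron: M = 2.02×10⁻³
  copper: M = 1.59×10⁻³
  tungsten: M = 1.39×10⁻³
CFRP laminate has the largest M.

CFRP laminate, M = 15.0×10⁻³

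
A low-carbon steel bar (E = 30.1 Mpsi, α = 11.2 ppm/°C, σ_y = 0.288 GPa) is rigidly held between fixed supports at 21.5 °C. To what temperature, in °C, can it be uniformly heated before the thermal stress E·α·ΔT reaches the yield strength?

145 °C

E = 30.1 Mpsi = 207.5 GPa.
σ_y = 0.288 GPa = 288.0 MPa.
E·α·ΔT = 288.0 MPa ⇒ ΔT = 288.0 / (207.5×10³ × 11.2×10⁻⁶) = 123.9 K.
T = 21.5 + 123.9 = 145.4 °C.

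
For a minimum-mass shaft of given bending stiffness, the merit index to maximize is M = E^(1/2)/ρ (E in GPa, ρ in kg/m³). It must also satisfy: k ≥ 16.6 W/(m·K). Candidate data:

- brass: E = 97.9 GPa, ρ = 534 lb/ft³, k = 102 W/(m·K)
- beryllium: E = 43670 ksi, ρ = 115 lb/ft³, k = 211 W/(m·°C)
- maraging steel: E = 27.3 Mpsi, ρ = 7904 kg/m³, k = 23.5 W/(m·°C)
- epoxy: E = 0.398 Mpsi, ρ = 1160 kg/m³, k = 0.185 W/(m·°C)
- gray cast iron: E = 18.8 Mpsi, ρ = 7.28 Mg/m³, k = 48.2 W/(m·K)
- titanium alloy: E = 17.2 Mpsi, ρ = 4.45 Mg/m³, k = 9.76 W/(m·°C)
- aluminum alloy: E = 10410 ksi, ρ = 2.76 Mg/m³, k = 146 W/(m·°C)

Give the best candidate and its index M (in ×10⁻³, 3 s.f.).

Screen on constraints: k ≥ 16.6 W/(m·K). Survivors: brass, beryllium, maraging steel, gray cast iron, aluminum alloy.
Normalizing units and computing the index:
  brass: E = 97.90 GPa, ρ = 8554 kg/m³
  beryllium: E = 301.1 GPa, ρ = 1842 kg/m³
  maraging steel: E = 188.2 GPa, ρ = 7904 kg/m³
  gray cast iron: E = 129.6 GPa, ρ = 7280 kg/m³
  aluminum alloy: E = 71.77 GPa, ρ = 2760 kg/m³
  beryllium: M = 9.42×10⁻³
  aluminum alloy: M = 3.07×10⁻³
  maraging steel: M = 1.74×10⁻³
  gray cast iron: M = 1.56×10⁻³
  brass: M = 1.16×10⁻³
Beryllium has the largest M.

beryllium, M = 9.42×10⁻³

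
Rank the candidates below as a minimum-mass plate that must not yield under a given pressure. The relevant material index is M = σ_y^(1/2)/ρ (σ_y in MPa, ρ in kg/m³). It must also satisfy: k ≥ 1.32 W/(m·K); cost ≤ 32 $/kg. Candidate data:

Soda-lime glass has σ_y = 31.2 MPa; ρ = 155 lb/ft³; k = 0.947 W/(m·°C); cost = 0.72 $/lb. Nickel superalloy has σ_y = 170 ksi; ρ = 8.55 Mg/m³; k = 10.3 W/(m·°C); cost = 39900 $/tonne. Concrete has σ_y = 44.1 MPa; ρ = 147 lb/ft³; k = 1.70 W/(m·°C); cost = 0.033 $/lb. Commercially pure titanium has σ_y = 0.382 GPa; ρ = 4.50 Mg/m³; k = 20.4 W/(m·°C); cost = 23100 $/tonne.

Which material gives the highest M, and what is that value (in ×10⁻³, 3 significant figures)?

commercially pure titanium, M = 4.34×10⁻³

Screen on constraints: k ≥ 1.32 W/(m·K); cost ≤ 32 $/kg. Survivors: concrete, commercially pure titanium.
Normalizing units and computing the index:
  concrete: σ_y = 44.10 MPa, ρ = 2355 kg/m³
  commercially pure titanium: σ_y = 382.0 MPa, ρ = 4500 kg/m³
  commercially pure titanium: M = 4.34×10⁻³
  concrete: M = 2.82×10⁻³
The maximum is for commercially pure titanium.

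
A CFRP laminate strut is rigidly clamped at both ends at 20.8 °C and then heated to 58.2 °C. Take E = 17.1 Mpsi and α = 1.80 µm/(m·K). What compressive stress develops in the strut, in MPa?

E = 17.1 Mpsi = 117.9 GPa.
ΔT = 37.40 K. Constrained thermal stress σ = E·α·ΔT = 117.9×10³ MPa × 1.80×10⁻⁶ × 37.40 = 7.94 MPa (compressive).

7.94 MPa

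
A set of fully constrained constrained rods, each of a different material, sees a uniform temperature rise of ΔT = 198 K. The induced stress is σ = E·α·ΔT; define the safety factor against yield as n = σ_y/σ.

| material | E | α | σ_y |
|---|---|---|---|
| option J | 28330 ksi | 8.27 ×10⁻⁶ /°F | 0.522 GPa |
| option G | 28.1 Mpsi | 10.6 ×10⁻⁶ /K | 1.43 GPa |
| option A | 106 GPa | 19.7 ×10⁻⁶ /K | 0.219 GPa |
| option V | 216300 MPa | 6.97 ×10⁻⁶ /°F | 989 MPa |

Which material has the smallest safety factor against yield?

In consistent units (E in GPa, α in ×10⁻⁶/K, σ_y in MPa):
  option J: E = 195.3, α = 14.9, σ_y = 522.0 → σ = 576 MPa, n = 0.907
  option G: E = 193.7, α = 10.6, σ_y = 1430 → σ = 407 MPa, n = 3.52
  option A: E = 106.0, α = 19.7, σ_y = 219.0 → σ = 413 MPa, n = 0.530
  option V: E = 216.3, α = 12.5, σ_y = 989.0 → σ = 537 MPa, n = 1.84
Smallest n: option A with n = 0.530.

option A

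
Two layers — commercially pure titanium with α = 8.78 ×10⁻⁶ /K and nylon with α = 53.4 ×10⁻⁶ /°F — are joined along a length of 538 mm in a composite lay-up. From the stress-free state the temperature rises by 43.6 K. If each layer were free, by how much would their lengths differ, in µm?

nylon: α = 53.4×10⁻⁶/°F × 9/5 = 96.1×10⁻⁶/K.
Δα = |8.78 − 96.1|×10⁻⁶/K = 87.3×10⁻⁶/K.
ΔL_mismatch = Δα·L·ΔT = 87.3×10⁻⁶ × 538.0 mm × 43.6 K = 2050 µm.

2050 µm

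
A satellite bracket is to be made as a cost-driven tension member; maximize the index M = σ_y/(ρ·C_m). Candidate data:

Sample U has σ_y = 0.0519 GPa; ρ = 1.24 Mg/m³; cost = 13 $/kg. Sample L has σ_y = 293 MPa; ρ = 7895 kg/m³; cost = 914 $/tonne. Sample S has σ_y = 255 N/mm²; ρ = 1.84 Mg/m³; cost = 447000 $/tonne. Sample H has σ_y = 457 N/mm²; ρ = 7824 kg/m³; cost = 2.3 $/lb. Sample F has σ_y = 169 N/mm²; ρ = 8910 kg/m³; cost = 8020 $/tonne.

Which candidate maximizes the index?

sample L

Putting every candidate on a common basis:
  sample U: σ_y = 51.90 MPa, ρ = 1240 kg/m³, cost = 13.00 $/kg
  sample L: σ_y = 293.0 MPa, ρ = 7895 kg/m³, cost = 0.9140 $/kg
  sample S: σ_y = 255.0 MPa, ρ = 1840 kg/m³, cost = 447.0 $/kg
  sample H: σ_y = 457.0 MPa, ρ = 7824 kg/m³, cost = 5.071 $/kg
  sample F: σ_y = 169.0 MPa, ρ = 8910 kg/m³, cost = 8.020 $/kg
  sample L: M = 40.6 kN·m per $
  sample H: M = 11.5 kN·m per $
  sample U: M = 3.22 kN·m per $
  sample F: M = 2.37 kN·m per $
  sample S: M = 0.310 kN·m per $
Sample L ranks first.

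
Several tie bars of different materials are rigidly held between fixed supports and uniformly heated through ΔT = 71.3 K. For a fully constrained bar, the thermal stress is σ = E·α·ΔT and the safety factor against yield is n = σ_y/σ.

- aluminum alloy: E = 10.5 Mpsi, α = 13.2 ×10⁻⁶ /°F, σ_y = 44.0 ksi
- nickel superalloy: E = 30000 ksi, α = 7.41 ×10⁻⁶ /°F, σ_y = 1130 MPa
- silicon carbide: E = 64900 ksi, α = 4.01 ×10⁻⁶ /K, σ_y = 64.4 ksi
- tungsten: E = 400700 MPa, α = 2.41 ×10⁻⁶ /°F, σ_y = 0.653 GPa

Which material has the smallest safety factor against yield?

aluminum alloy

In consistent units (E in GPa, α in ×10⁻⁶/K, σ_y in MPa):
  aluminum alloy: E = 72.39, α = 23.8, σ_y = 303.4 → σ = 123 MPa, n = 2.47
  nickel superalloy: E = 206.8, α = 13.3, σ_y = 1130 → σ = 197 MPa, n = 5.74
  silicon carbide: E = 447.5, α = 4.01, σ_y = 444.0 → σ = 128 MPa, n = 3.47
  tungsten: E = 400.7, α = 4.34, σ_y = 653.0 → σ = 124 MPa, n = 5.27
Smallest n: aluminum alloy with n = 2.47.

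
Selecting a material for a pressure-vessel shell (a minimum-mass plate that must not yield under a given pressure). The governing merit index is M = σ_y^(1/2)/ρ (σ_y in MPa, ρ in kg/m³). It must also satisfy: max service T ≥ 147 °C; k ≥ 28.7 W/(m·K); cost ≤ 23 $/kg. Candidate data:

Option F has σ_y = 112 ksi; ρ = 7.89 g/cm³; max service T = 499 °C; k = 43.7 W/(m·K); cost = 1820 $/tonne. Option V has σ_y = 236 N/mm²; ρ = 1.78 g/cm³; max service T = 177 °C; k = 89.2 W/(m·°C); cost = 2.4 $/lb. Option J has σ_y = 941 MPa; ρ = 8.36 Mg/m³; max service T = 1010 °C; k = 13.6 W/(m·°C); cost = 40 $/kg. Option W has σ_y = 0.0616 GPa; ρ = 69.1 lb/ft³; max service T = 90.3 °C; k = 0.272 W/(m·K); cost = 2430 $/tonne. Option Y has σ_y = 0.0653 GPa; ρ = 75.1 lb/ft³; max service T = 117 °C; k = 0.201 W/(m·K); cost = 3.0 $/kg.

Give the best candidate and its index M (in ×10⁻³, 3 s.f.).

Screen on constraints: max service T ≥ 147 °C; k ≥ 28.7 W/(m·K); cost ≤ 23 $/kg. Survivors: option F, option V.
After converting to SI:
  option F: σ_y = 772.2 MPa, ρ = 7890 kg/m³
  option V: σ_y = 236.0 MPa, ρ = 1780 kg/m³
  option V: M = 8.63×10⁻³
  option F: M = 3.52×10⁻³
Option V ranks first.

option V, M = 8.63×10⁻³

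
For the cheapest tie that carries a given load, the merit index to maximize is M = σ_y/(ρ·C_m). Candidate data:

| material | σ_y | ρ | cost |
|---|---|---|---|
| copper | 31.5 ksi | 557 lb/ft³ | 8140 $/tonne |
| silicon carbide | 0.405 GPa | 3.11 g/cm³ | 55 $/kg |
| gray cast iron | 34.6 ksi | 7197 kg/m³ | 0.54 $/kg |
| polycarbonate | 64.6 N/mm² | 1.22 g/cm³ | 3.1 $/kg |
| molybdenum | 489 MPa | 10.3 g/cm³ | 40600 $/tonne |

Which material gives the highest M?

gray cast iron

After converting to SI:
  copper: σ_y = 217.2 MPa, ρ = 8922 kg/m³, cost = 8.140 $/kg
  silicon carbide: σ_y = 405.0 MPa, ρ = 3110 kg/m³, cost = 55.00 $/kg
  gray cast iron: σ_y = 238.6 MPa, ρ = 7197 kg/m³, cost = 0.5400 $/kg
  polycarbonate: σ_y = 64.60 MPa, ρ = 1220 kg/m³, cost = 3.100 $/kg
  molybdenum: σ_y = 489.0 MPa, ρ = 10300 kg/m³, cost = 40.60 $/kg
  gray cast iron: M = 61.4 kN·m per $
  polycarbonate: M = 17.1 kN·m per $
  copper: M = 2.99 kN·m per $
  silicon carbide: M = 2.37 kN·m per $
  molybdenum: M = 1.17 kN·m per $
Gray cast iron ranks first.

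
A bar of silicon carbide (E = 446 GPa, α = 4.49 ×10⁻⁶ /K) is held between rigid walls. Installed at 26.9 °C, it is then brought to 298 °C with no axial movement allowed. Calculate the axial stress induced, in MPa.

ΔT = 271.1 K. Constrained thermal stress σ = E·α·ΔT = 446.0×10³ MPa × 4.49×10⁻⁶ × 271.1 = 543 MPa (compressive).

543 MPa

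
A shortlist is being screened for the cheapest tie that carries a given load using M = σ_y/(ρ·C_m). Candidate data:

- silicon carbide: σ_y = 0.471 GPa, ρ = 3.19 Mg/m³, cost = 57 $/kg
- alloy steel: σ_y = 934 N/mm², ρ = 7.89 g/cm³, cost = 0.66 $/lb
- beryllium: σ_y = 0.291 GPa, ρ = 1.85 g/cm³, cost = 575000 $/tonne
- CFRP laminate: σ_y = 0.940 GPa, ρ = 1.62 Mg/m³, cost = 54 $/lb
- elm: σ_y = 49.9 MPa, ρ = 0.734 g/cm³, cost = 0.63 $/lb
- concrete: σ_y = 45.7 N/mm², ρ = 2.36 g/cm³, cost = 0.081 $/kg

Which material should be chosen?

concrete

In SI units:
  silicon carbide: σ_y = 471.0 MPa, ρ = 3190 kg/m³, cost = 57.00 $/kg
  alloy steel: σ_y = 934.0 MPa, ρ = 7890 kg/m³, cost = 1.455 $/kg
  beryllium: σ_y = 291.0 MPa, ρ = 1850 kg/m³, cost = 575.0 $/kg
  CFRP laminate: σ_y = 940.0 MPa, ρ = 1620 kg/m³, cost = 119.0 $/kg
  elm: σ_y = 49.90 MPa, ρ = 734.0 kg/m³, cost = 1.389 $/kg
  concrete: σ_y = 45.70 MPa, ρ = 2360 kg/m³, cost = 0.08100 $/kg
  concrete: M = 239 kN·m per $
  alloy steel: M = 81.4 kN·m per $
  elm: M = 48.9 kN·m per $
  CFRP laminate: M = 4.87 kN·m per $
  silicon carbide: M = 2.59 kN·m per $
  beryllium: M = 0.274 kN·m per $
Concrete ranks first.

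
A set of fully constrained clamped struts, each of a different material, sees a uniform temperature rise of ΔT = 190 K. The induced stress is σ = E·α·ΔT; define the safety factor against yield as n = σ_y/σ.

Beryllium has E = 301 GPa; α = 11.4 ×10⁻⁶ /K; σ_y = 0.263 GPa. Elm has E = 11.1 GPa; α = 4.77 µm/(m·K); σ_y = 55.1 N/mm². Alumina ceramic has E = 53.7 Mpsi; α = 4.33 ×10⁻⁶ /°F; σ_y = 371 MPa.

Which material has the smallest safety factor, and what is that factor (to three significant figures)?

With everything in SI (GPa, ×10⁻⁶/K, MPa):
  beryllium: E = 301.0, α = 11.4, σ_y = 263.0 → σ = 652 MPa, n = 0.403
  elm: E = 11.10, α = 4.77, σ_y = 55.10 → σ = 10.1 MPa, n = 5.48
  alumina ceramic: E = 370.2, α = 7.79, σ_y = 371.0 → σ = 548 MPa, n = 0.677
Smallest n: beryllium with n = 0.403.

beryllium, n = 0.403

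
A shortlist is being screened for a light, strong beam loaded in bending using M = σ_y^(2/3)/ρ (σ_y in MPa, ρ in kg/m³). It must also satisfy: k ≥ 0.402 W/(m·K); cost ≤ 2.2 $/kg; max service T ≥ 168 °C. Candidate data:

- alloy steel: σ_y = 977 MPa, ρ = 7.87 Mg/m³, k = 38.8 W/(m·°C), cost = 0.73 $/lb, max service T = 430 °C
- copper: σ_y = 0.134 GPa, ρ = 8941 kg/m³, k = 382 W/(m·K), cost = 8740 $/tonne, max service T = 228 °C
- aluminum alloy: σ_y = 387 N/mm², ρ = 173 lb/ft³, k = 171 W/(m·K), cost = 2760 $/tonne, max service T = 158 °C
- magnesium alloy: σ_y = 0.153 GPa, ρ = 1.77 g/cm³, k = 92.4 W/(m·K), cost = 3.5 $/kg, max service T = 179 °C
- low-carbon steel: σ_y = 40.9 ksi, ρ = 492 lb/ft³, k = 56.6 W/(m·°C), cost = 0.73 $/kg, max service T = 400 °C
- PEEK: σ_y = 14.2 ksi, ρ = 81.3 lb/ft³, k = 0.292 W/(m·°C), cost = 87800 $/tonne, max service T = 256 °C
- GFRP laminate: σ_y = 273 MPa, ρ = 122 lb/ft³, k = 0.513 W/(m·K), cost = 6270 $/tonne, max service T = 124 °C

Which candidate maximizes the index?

Screen on constraints: k ≥ 0.402 W/(m·K); cost ≤ 2.2 $/kg; max service T ≥ 168 °C. Survivors: alloy steel, low-carbon steel.
After converting to SI:
  alloy steel: σ_y = 977.0 MPa, ρ = 7870 kg/m³
  low-carbon steel: σ_y = 282.0 MPa, ρ = 7881 kg/m³
  alloy steel: M = 12.5×10⁻³
  low-carbon steel: M = 5.46×10⁻³
Alloy steel ranks first.

alloy steel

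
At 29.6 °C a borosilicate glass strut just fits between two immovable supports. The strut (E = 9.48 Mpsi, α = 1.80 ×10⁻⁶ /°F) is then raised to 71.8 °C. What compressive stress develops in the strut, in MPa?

8.94 MPa

E = 9.48 Mpsi = 65.36 GPa.
α = 1.80×10⁻⁶/°F × 9/5 = 3.24×10⁻⁶/K.
ΔT = 42.20 K. Constrained thermal stress σ = E·α·ΔT = 65.36×10³ MPa × 3.24×10⁻⁶ × 42.20 = 8.94 MPa (compressive).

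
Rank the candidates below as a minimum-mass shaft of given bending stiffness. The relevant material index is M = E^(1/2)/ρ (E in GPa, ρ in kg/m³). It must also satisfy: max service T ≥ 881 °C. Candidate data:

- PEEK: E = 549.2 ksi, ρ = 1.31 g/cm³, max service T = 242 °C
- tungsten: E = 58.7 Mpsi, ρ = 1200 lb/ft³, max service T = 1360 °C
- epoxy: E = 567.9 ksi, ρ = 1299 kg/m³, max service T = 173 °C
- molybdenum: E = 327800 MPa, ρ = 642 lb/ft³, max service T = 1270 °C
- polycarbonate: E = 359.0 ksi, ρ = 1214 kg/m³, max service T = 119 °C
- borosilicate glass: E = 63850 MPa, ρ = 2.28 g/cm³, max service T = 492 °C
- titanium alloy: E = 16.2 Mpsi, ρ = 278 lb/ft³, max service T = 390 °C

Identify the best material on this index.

Screen on constraints: max service T ≥ 881 °C. Survivors: tungsten, molybdenum.
In SI units:
  tungsten: E = 404.7 GPa, ρ = 19220 kg/m³
  molybdenum: E = 327.8 GPa, ρ = 10280 kg/m³
  molybdenum: M = 1.76×10⁻³
  tungsten: M = 1.05×10⁻³
Molybdenum ranks first.

molybdenum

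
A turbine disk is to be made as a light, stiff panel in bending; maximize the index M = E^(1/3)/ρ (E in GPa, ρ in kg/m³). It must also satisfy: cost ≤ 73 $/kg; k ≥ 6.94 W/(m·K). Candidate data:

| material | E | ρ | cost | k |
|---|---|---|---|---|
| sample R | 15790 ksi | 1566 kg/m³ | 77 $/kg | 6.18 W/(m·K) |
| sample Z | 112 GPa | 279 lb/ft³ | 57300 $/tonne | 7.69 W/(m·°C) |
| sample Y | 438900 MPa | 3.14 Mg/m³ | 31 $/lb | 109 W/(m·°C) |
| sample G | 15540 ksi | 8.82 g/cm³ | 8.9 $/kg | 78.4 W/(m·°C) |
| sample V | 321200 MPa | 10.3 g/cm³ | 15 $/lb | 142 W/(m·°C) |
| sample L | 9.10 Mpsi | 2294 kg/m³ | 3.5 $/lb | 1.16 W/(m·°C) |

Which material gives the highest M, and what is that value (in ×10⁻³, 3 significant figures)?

sample Y, M = 2.42×10⁻³

Screen on constraints: cost ≤ 73 $/kg; k ≥ 6.94 W/(m·K). Survivors: sample Z, sample Y, sample G, sample V.
Convert each candidate to consistent units, then evaluate M:
  sample Z: E = 112.0 GPa, ρ = 4469 kg/m³
  sample Y: E = 438.9 GPa, ρ = 3140 kg/m³
  sample G: E = 107.1 GPa, ρ = 8820 kg/m³
  sample V: E = 321.2 GPa, ρ = 10300 kg/m³
  sample Y: M = 2.42×10⁻³
  sample Z: M = 1.08×10⁻³
  sample V: M = 0.665×10⁻³
  sample G: M = 0.539×10⁻³
Sample Y has the largest M.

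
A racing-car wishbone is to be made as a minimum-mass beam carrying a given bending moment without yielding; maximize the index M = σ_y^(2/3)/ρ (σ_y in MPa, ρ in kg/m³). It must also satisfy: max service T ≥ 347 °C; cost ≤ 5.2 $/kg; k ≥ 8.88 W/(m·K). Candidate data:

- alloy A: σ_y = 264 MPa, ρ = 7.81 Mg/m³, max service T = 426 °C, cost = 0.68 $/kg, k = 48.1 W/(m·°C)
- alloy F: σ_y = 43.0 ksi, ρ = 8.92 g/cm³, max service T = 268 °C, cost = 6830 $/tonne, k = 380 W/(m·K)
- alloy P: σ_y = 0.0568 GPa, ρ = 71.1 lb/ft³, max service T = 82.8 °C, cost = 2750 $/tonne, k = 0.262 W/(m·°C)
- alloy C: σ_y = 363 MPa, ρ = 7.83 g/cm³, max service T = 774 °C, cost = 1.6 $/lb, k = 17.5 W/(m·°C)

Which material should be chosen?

Screen on constraints: max service T ≥ 347 °C; cost ≤ 5.2 $/kg; k ≥ 8.88 W/(m·K). Survivors: alloy A, alloy C.
After converting to SI:
  alloy A: σ_y = 264.0 MPa, ρ = 7810 kg/m³
  alloy C: σ_y = 363.0 MPa, ρ = 7830 kg/m³
  alloy C: M = 6.50×10⁻³
  alloy A: M = 5.27×10⁻³
Highest index: alloy C.

alloy C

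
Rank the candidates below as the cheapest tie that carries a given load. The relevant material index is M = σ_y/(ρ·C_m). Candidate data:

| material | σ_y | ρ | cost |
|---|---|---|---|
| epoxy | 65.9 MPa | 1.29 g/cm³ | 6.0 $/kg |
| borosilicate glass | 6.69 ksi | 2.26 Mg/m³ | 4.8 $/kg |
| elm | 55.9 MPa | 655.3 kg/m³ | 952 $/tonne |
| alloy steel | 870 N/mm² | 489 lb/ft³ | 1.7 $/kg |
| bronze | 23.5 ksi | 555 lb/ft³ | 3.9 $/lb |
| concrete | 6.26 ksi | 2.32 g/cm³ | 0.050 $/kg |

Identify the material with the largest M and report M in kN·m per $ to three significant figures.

Convert each candidate to consistent units, then evaluate M:
  epoxy: σ_y = 65.90 MPa, ρ = 1290 kg/m³, cost = 6.000 $/kg
  borosilicate glass: σ_y = 46.13 MPa, ρ = 2260 kg/m³, cost = 4.800 $/kg
  elm: σ_y = 55.90 MPa, ρ = 655.3 kg/m³, cost = 0.9520 $/kg
  alloy steel: σ_y = 870.0 MPa, ρ = 7833 kg/m³, cost = 1.700 $/kg
  bronze: σ_y = 162.0 MPa, ρ = 8890 kg/m³, cost = 8.598 $/kg
  concrete: σ_y = 43.16 MPa, ρ = 2320 kg/m³, cost = 0.05000 $/kg
  concrete: M = 372 kN·m per $
  elm: M = 89.6 kN·m per $
  alloy steel: M = 65.3 kN·m per $
  epoxy: M = 8.51 kN·m per $
  borosilicate glass: M = 4.25 kN·m per $
  bronze: M = 2.12 kN·m per $
Concrete has the largest M.

concrete, M = 372 kN·m per $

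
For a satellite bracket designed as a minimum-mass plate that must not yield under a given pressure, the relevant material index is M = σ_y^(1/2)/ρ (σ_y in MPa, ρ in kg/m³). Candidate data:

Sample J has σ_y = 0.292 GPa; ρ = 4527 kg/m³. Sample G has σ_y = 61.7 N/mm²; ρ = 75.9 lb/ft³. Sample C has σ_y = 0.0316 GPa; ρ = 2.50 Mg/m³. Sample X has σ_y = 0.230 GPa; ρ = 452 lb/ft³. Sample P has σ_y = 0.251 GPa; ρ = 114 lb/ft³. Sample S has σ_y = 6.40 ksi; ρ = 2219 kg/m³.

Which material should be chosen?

Convert each candidate to consistent units, then evaluate M:
  sample J: σ_y = 292.0 MPa, ρ = 4527 kg/m³
  sample G: σ_y = 61.70 MPa, ρ = 1216 kg/m³
  sample C: σ_y = 31.60 MPa, ρ = 2500 kg/m³
  sample X: σ_y = 230.0 MPa, ρ = 7240 kg/m³
  sample P: σ_y = 251.0 MPa, ρ = 1826 kg/m³
  sample S: σ_y = 44.13 MPa, ρ = 2219 kg/m³
  sample P: M = 8.68×10⁻³
  sample G: M = 6.46×10⁻³
  sample J: M = 3.77×10⁻³
  sample S: M = 2.99×10⁻³
  sample C: M = 2.25×10⁻³
  sample X: M = 2.09×10⁻³
Highest index: sample P.

sample P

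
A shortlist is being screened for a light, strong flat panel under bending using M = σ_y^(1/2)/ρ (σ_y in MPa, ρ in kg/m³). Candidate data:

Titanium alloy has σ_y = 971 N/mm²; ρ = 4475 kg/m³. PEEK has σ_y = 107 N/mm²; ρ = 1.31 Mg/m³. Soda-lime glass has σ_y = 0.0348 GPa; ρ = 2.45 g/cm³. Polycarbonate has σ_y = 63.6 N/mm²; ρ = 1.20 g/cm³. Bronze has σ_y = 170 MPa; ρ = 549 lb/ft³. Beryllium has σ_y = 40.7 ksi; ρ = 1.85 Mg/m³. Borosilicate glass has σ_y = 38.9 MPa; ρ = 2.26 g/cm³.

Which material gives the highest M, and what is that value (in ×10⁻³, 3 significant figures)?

After converting to SI:
  titanium alloy: σ_y = 971.0 MPa, ρ = 4475 kg/m³
  PEEK: σ_y = 107.0 MPa, ρ = 1310 kg/m³
  soda-lime glass: σ_y = 34.80 MPa, ρ = 2450 kg/m³
  polycarbonate: σ_y = 63.60 MPa, ρ = 1200 kg/m³
  bronze: σ_y = 170.0 MPa, ρ = 8794 kg/m³
  beryllium: σ_y = 280.6 MPa, ρ = 1850 kg/m³
  borosilicate glass: σ_y = 38.90 MPa, ρ = 2260 kg/m³
  beryllium: M = 9.05×10⁻³
  PEEK: M = 7.90×10⁻³
  titanium alloy: M = 6.96×10⁻³
  polycarbonate: M = 6.65×10⁻³
  borosilicate glass: M = 2.76×10⁻³
  soda-lime glass: M = 2.41×10⁻³
  bronze: M = 1.48×10⁻³
Beryllium ranks first.

beryllium, M = 9.05×10⁻³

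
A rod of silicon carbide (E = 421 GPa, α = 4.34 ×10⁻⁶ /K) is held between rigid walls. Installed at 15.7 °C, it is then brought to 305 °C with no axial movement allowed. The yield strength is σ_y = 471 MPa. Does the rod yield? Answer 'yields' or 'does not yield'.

ΔT = 289.3 K. Constrained thermal stress σ = E·α·ΔT = 421.0×10³ MPa × 4.34×10⁻⁶ × 289.3 = 529 MPa (compressive).
Compare to σ_y = 471 MPa: σ ≥ σ_y, so it yields.

yields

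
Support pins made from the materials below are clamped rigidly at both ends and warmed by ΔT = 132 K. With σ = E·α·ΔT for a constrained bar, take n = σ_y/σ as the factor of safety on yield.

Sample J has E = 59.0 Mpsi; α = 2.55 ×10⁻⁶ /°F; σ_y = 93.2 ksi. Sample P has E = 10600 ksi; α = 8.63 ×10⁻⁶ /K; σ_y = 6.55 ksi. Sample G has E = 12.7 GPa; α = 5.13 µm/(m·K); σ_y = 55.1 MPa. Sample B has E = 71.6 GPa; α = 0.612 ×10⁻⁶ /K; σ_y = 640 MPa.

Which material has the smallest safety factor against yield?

sample P

Converting E to GPa, α to ×10⁻⁶/K, σ_y to MPa, then σ and n for each:
  sample J: E = 406.8, α = 4.59, σ_y = 642.6 → σ = 246 MPa, n = 2.61
  sample P: E = 73.08, α = 8.63, σ_y = 45.16 → σ = 83.3 MPa, n = 0.542
  sample G: E = 12.70, α = 5.13, σ_y = 55.10 → σ = 8.60 MPa, n = 6.41
  sample B: E = 71.60, α = 0.612, σ_y = 640.0 → σ = 5.78 MPa, n = 111
Smallest n: sample P with n = 0.542.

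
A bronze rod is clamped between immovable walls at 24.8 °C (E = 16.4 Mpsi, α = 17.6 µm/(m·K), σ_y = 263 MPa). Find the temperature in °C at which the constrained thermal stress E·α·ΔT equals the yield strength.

157 °C

E = 16.4 Mpsi = 113.1 GPa.
E·α·ΔT = 263.0 MPa ⇒ ΔT = 263.0 / (113.1×10³ × 17.6×10⁻⁶) = 132.2 K.
T = 24.8 + 132.2 = 157.0 °C.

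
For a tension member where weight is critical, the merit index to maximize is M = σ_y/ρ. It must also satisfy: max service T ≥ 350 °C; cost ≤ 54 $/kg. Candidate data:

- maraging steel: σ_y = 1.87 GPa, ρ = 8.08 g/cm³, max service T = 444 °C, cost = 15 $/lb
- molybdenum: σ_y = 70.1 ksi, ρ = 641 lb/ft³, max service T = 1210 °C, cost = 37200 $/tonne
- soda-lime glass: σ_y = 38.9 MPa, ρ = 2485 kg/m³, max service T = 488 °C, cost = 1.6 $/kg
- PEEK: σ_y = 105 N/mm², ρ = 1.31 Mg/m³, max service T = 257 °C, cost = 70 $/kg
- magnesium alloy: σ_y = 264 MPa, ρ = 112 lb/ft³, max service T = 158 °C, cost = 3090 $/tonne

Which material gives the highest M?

maraging steel

Screen on constraints: max service T ≥ 350 °C; cost ≤ 54 $/kg. Survivors: maraging steel, molybdenum, soda-lime glass.
Convert each candidate to consistent units, then evaluate M:
  maraging steel: σ_y = 1870 MPa, ρ = 8080 kg/m³
  molybdenum: σ_y = 483.3 MPa, ρ = 10270 kg/m³
  soda-lime glass: σ_y = 38.90 MPa, ρ = 2485 kg/m³
  maraging steel: M = 231 kN·m/kg
  molybdenum: M = 47.1 kN·m/kg
  soda-lime glass: M = 15.7 kN·m/kg
The maximum is for maraging steel.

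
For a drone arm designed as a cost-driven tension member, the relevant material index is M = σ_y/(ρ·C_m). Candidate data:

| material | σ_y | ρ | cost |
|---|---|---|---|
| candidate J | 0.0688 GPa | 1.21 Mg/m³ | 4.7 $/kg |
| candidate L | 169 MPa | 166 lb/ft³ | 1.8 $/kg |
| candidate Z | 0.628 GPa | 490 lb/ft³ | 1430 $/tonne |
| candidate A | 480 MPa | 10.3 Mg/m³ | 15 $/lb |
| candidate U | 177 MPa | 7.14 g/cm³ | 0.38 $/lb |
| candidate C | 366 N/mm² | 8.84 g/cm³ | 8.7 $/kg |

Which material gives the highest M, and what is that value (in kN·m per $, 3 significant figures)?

Putting every candidate on a common basis:
  candidate J: σ_y = 68.80 MPa, ρ = 1210 kg/m³, cost = 4.700 $/kg
  candidate L: σ_y = 169.0 MPa, ρ = 2659 kg/m³, cost = 1.800 $/kg
  candidate Z: σ_y = 628.0 MPa, ρ = 7849 kg/m³, cost = 1.430 $/kg
  candidate A: σ_y = 480.0 MPa, ρ = 10300 kg/m³, cost = 33.07 $/kg
  candidate U: σ_y = 177.0 MPa, ρ = 7140 kg/m³, cost = 0.8377 $/kg
  candidate C: σ_y = 366.0 MPa, ρ = 8840 kg/m³, cost = 8.700 $/kg
  candidate Z: M = 56.0 kN·m per $
  candidate L: M = 35.3 kN·m per $
  candidate U: M = 29.6 kN·m per $
  candidate J: M = 12.1 kN·m per $
  candidate C: M = 4.76 kN·m per $
  candidate A: M = 1.41 kN·m per $
Candidate Z has the largest M.

candidate Z, M = 56.0 kN·m per $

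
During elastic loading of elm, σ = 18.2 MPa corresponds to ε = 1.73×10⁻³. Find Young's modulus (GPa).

E = σ/ε = 18.2 MPa / 1.73×10⁻³ = 10520 MPa = 10.5 GPa.

10.5 GPa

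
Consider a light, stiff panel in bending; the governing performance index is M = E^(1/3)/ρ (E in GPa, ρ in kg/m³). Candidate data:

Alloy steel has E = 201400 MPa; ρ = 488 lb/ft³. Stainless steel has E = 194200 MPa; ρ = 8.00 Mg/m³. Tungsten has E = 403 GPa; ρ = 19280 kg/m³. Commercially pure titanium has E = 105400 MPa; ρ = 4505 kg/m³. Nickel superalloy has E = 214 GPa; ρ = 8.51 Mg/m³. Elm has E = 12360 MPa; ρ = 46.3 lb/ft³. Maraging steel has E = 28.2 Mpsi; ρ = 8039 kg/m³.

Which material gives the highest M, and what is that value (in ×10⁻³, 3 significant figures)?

In SI units:
  alloy steel: E = 201.4 GPa, ρ = 7817 kg/m³
  stainless steel: E = 194.2 GPa, ρ = 8000 kg/m³
  tungsten: E = 403.0 GPa, ρ = 19280 kg/m³
  commercially pure titanium: E = 105.4 GPa, ρ = 4505 kg/m³
  nickel superalloy: E = 214.0 GPa, ρ = 8510 kg/m³
  elm: E = 12.36 GPa, ρ = 741.7 kg/m³
  maraging steel: E = 194.4 GPa, ρ = 8039 kg/m³
  elm: M = 3.12×10⁻³
  commercially pure titanium: M = 1.05×10⁻³
  alloy steel: M = 0.750×10⁻³
  stainless steel: M = 0.724×10⁻³
  maraging steel: M = 0.721×10⁻³
  nickel superalloy: M = 0.703×10⁻³
  tungsten: M = 0.383×10⁻³
The maximum is for elm.

elm, M = 3.12×10⁻³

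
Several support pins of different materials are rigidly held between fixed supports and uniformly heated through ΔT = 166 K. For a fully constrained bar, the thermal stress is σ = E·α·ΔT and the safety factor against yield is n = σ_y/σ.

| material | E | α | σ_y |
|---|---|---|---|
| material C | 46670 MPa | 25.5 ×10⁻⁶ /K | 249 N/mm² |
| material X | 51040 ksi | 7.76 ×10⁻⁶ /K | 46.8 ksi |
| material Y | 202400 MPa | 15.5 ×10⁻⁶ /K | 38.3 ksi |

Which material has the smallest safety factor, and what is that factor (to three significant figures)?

material Y, n = 0.507

Per material, after unit conversion:
  material C: E = 46.67, α = 25.5, σ_y = 249.0 → σ = 198 MPa, n = 1.26
  material X: E = 351.9, α = 7.76, σ_y = 322.7 → σ = 453 MPa, n = 0.712
  material Y: E = 202.4, α = 15.5, σ_y = 264.1 → σ = 521 MPa, n = 0.507
Smallest n: material Y with n = 0.507.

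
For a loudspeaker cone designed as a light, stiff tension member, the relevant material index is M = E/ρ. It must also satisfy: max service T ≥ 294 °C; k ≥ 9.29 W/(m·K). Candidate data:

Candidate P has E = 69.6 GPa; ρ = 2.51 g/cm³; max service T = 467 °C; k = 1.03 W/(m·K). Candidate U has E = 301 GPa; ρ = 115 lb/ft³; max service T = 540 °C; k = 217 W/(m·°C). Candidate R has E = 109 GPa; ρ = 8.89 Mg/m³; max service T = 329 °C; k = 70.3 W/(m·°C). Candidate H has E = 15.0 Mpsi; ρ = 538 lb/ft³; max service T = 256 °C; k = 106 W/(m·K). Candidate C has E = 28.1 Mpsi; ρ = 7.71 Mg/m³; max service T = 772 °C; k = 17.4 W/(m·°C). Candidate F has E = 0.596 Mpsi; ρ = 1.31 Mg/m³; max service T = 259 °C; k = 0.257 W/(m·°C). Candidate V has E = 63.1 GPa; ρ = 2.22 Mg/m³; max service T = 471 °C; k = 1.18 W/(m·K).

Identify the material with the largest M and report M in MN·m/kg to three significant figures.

Screen on constraints: max service T ≥ 294 °C; k ≥ 9.29 W/(m·K). Survivors: candidate U, candidate R, candidate C.
In SI units:
  candidate U: E = 301.0 GPa, ρ = 1842 kg/m³
  candidate R: E = 109.0 GPa, ρ = 8890 kg/m³
  candidate C: E = 193.7 GPa, ρ = 7710 kg/m³
  candidate U: M = 163 MN·m/kg
  candidate C: M = 25.1 MN·m/kg
  candidate R: M = 12.3 MN·m/kg
The maximum is for candidate U.

candidate U, M = 163 MN·m/kg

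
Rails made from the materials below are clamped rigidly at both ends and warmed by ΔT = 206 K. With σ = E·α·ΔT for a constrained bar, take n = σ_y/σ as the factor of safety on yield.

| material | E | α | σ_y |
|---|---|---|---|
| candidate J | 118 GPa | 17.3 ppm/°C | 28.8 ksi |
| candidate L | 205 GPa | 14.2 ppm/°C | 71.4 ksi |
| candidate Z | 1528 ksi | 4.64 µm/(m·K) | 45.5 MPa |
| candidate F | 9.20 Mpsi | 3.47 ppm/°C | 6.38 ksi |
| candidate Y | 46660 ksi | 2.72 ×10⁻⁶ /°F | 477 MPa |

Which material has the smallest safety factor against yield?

Per material, after unit conversion:
  candidate J: E = 118.0, α = 17.3, σ_y = 198.6 → σ = 421 MPa, n = 0.472
  candidate L: E = 205.0, α = 14.2, σ_y = 492.3 → σ = 600 MPa, n = 0.821
  candidate Z: E = 10.54, α = 4.64, σ_y = 45.50 → σ = 10.1 MPa, n = 4.52
  candidate F: E = 63.43, α = 3.47, σ_y = 43.99 → σ = 45.3 MPa, n = 0.970
  candidate Y: E = 321.7, α = 4.90, σ_y = 477.0 → σ = 324 MPa, n = 1.47
Candidate J has the lowest safety factor, n = 0.472.

candidate J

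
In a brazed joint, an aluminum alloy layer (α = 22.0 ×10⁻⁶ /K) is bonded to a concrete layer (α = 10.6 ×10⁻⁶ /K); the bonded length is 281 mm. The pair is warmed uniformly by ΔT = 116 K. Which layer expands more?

α(aluminum alloy) = 22.0×10⁻⁶/K vs α(concrete) = 10.6×10⁻⁶/K.
Higher α expands more for the same ΔT: aluminum alloy.

aluminum alloy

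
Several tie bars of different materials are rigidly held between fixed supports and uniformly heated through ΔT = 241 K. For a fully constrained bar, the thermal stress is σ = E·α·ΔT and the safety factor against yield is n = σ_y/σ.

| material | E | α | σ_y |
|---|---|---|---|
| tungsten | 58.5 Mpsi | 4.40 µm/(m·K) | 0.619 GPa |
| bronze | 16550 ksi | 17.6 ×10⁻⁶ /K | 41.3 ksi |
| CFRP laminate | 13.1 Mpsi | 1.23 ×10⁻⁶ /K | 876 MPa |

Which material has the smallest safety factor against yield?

bronze

Per material, after unit conversion:
  tungsten: E = 403.3, α = 4.40, σ_y = 619.0 → σ = 428 MPa, n = 1.45
  bronze: E = 114.1, α = 17.6, σ_y = 284.8 → σ = 484 MPa, n = 0.588
  CFRP laminate: E = 90.32, α = 1.23, σ_y = 876.0 → σ = 26.8 MPa, n = 32.7
Bronze has the lowest safety factor, n = 0.588.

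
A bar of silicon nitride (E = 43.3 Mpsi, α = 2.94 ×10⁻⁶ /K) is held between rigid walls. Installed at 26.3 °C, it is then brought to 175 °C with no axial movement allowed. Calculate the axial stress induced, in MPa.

E = 43.3 Mpsi = 298.5 GPa.
ΔT = 148.7 K. Constrained thermal stress σ = E·α·ΔT = 298.5×10³ MPa × 2.94×10⁻⁶ × 148.7 = 131 MPa (compressive).

131 MPa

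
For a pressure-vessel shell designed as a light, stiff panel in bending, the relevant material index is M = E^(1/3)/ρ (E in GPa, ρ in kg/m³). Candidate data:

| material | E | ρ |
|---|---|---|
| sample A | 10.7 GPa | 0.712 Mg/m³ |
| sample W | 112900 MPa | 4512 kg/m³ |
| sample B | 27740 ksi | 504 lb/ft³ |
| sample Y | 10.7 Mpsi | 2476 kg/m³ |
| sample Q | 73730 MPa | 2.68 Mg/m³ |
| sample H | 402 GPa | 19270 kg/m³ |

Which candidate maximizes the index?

sample A

After converting to SI:
  sample A: E = 10.70 GPa, ρ = 712.0 kg/m³
  sample W: E = 112.9 GPa, ρ = 4512 kg/m³
  sample B: E = 191.3 GPa, ρ = 8073 kg/m³
  sample Y: E = 73.77 GPa, ρ = 2476 kg/m³
  sample Q: E = 73.73 GPa, ρ = 2680 kg/m³
  sample H: E = 402.0 GPa, ρ = 19270 kg/m³
  sample A: M = 3.09×10⁻³
  sample Y: M = 1.69×10⁻³
  sample Q: M = 1.56×10⁻³
  sample W: M = 1.07×10⁻³
  sample B: M = 0.714×10⁻³
  sample H: M = 0.383×10⁻³
Sample A has the largest M.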